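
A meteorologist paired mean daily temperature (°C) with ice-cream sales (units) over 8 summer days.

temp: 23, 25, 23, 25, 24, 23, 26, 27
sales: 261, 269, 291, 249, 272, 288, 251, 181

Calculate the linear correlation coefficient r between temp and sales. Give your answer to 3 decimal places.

-0.841

n = 8, Σx = 196, Σy = 2062, Σx² = 4818, Σy² = 539854, Σxy = 50211
nΣxy − ΣxΣy = 401688 − 404152 = -2464
nΣx² − (Σx)² = 38544 − 38416 = 128; nΣy² − (Σy)² = 4318832 − 4251844 = 66988
r = -2464 / √(128 × 66988) = -2464 / 2928.2186 ≈ -0.841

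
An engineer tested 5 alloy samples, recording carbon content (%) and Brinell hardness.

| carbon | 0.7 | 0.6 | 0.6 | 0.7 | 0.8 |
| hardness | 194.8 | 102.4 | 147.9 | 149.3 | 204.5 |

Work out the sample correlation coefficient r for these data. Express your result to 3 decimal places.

0.828

n = 5, Σx = 3.4, Σy = 798.9, Σx² = 2.34, Σy² = 134417.95, Σxy = 554.65
nΣxy − ΣxΣy = 2773.25 − 2716.26 = 56.99
nΣx² − (Σx)² = 11.7 − 11.56 = 0.14; nΣy² − (Σy)² = 672089.75 − 638241.21 = 33848.54
r = 56.99 / √(0.14 × 33848.54) = 56.99 / 68.8389 ≈ 0.828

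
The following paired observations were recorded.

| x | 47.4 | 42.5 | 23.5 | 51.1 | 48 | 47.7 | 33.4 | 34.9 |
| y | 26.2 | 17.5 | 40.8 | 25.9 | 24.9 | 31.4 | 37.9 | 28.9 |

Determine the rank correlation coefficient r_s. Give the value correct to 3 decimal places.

Rank x: 5, 4, 1, 8, 7, 6, 2, 3
Rank y: 4, 1, 8, 3, 2, 6, 7, 5
d = rank(x) − rank(y): 1, 3, -7, 5, 5, 0, -5, -2; Σd² = 138
ρ = 1 − 6Σd² / [n(n²−1)] = 1 − 6×138 / (8×63) = 1 − 828/504 ≈ -0.643

-0.643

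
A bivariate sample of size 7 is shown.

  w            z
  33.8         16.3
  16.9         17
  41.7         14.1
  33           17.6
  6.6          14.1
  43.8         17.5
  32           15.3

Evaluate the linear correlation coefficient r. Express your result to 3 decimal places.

0.284

n = 7, Σw = 207.8, Σz = 111.9, Σw² = 7241.94, Σz² = 1802.41, Σwz = 3356.17
nΣwz − ΣwΣz = 23493.19 − 23252.82 = 240.37
nΣw² − (Σw)² = 50693.58 − 43180.84 = 7512.74; nΣz² − (Σz)² = 12616.87 − 12521.61 = 95.26
r = 240.37 / √(7512.74 × 95.26) = 240.37 / 845.9690 ≈ 0.284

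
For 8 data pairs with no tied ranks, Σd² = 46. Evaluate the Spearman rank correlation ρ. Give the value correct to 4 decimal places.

ρ = 1 − 6Σd² / [n(n²−1)] = 1 − 6×46 / (8×63)
  = 1 − 276/504 = 1 − 0.54762 ≈ 0.4524

0.4524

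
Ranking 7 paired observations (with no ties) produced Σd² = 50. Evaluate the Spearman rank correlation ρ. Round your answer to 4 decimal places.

0.1071

ρ = 1 − 6Σd² / [n(n²−1)] = 1 − 6×50 / (7×48)
  = 1 − 300/336 = 1 − 0.89286 ≈ 0.1071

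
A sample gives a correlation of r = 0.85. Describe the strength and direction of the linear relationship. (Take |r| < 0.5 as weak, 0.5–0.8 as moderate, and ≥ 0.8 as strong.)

strong positive

r = 0.85 > 0 so the relationship is positive.
|r| = 0.85, which falls in the strong range.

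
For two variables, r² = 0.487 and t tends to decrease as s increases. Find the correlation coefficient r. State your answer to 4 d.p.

-0.6979

|r| = √0.487 = 0.6979
The association is negative, so r = −0.6979.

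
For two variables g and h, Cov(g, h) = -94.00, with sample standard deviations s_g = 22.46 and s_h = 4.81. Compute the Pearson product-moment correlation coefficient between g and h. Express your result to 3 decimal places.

-0.870

r = Cov(g,h) / (s_g · s_h) = -94.00 / (22.46 × 4.81)
  = -94.00 / 108.0326 ≈ -0.870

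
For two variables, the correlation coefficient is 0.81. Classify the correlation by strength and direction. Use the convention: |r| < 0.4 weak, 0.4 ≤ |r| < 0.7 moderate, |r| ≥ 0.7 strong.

strong positive

r = 0.81 > 0 so the relationship is positive.
|r| = 0.81, which falls in the strong range.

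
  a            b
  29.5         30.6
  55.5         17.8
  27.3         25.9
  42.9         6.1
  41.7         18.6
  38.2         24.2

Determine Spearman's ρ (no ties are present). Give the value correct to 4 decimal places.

-0.8857

Rank a: 2, 6, 1, 5, 4, 3
Rank b: 6, 2, 5, 1, 3, 4
d = rank(a) − rank(b): -4, 4, -4, 4, 1, -1; Σd² = 66
ρ = 1 − 6Σd² / [n(n²−1)] = 1 − 6×66 / (6×35) = 1 − 396/210 ≈ -0.8857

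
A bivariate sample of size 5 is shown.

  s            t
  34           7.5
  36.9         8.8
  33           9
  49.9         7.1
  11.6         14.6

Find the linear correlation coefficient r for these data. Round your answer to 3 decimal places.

n = 5, Σs = 165.4, Σt = 47, Σs² = 6231.18, Σt² = 478.26, Σst = 1400.37
nΣst − ΣsΣt = 7001.85 − 7773.8 = -771.95
nΣs² − (Σs)² = 31155.9 − 27357.16 = 3798.74; nΣt² − (Σt)² = 2391.3 − 2209 = 182.3
r = -771.95 / √(3798.74 × 182.3) = -771.95 / 832.1720 ≈ -0.928

-0.928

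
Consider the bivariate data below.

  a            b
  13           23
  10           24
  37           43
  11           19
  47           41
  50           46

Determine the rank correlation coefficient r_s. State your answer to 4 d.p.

Rank a: 3, 1, 4, 2, 5, 6
Rank b: 2, 3, 5, 1, 4, 6
d = rank(a) − rank(b): 1, -2, -1, 1, 1, 0; Σd² = 8
ρ = 1 − 6Σd² / [n(n²−1)] = 1 − 6×8 / (6×35) = 1 − 48/210 ≈ 0.7714

0.7714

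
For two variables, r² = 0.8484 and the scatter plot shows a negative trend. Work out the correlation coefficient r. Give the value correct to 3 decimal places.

|r| = √0.8484 = 0.921
The association is negative, so r = −0.921.

-0.921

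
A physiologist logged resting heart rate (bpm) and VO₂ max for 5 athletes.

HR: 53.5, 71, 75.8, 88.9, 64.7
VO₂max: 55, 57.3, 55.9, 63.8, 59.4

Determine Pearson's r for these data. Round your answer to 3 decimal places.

n = 5, Σx = 353.9, Σy = 291.4, Σx² = 25738.19, Σy² = 17031.9, Σxy = 20763.02
nΣxy − ΣxΣy = 103815.1 − 103126.46 = 688.64
nΣx² − (Σx)² = 128690.95 − 125245.21 = 3445.74; nΣy² − (Σy)² = 85159.5 − 84913.96 = 245.54
r = 688.64 / √(3445.74 × 245.54) = 688.64 / 919.8190 ≈ 0.749

0.749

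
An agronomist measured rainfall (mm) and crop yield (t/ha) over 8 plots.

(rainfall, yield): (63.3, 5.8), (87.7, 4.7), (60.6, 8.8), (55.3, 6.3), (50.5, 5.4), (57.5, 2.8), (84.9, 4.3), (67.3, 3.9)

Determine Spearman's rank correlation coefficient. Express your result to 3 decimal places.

-0.310

Rank rainfall: 5, 8, 4, 2, 1, 3, 7, 6
Rank yield: 6, 4, 8, 7, 5, 1, 3, 2
d = rank(rainfall) − rank(yield): -1, 4, -4, -5, -4, 2, 4, 4; Σd² = 110
ρ = 1 − 6Σd² / [n(n²−1)] = 1 − 6×110 / (8×63) = 1 − 660/504 ≈ -0.310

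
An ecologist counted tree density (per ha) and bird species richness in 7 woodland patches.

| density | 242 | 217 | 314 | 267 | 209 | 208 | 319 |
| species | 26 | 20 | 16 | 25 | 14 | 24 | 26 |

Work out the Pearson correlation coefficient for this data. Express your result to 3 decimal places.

n = 7, Σx = 1776, Σy = 151, Σx² = 464244, Σy² = 3405, Σxy = 38543
nΣxy − ΣxΣy = 269801 − 268176 = 1625
nΣx² − (Σx)² = 3249708 − 3154176 = 95532; nΣy² − (Σy)² = 23835 − 22801 = 1034
r = 1625 / √(95532 × 1034) = 1625 / 9938.8172 ≈ 0.164

0.164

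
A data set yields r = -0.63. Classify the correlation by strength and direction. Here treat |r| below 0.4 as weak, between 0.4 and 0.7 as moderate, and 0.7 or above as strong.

r = -0.63 < 0 so the relationship is negative.
|r| = 0.63, which falls in the moderate range.

moderate negative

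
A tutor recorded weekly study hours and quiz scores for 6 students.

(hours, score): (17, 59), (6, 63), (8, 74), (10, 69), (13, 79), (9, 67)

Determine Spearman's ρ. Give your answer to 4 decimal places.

-0.0286

Rank hours: 6, 1, 2, 4, 5, 3
Rank score: 1, 2, 5, 4, 6, 3
d = rank(hours) − rank(score): 5, -1, -3, 0, -1, 0; Σd² = 36
ρ = 1 − 6Σd² / [n(n²−1)] = 1 − 6×36 / (6×35) = 1 − 216/210 ≈ -0.0286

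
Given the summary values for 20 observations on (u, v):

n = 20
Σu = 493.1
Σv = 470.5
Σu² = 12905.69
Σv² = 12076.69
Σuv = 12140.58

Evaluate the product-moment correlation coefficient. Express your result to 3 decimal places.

r = (nΣuv − ΣuΣv) / √[(nΣu² − (Σu)²)(nΣv² − (Σv)²)]
Numerator: 20×12140.58 − 493.1×470.5 = 10808.05
Denominator: √[(258113.8 − 243147.61)(241533.8 − 221370.25)] = √[14966.19 × 20163.55] = 17371.5722
r = 10808.05 / 17371.5722 ≈ 0.622

0.622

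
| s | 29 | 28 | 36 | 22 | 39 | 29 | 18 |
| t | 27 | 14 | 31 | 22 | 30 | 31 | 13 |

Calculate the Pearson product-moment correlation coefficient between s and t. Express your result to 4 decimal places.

n = 7, Σs = 201, Σt = 168, Σs² = 6091, Σt² = 4400, Σst = 5078
nΣst − ΣsΣt = 35546 − 33768 = 1778
nΣs² − (Σs)² = 42637 − 40401 = 2236; nΣt² − (Σt)² = 30800 − 28224 = 2576
r = 1778 / √(2236 × 2576) = 1778 / 2399.9867 ≈ 0.7408

0.7408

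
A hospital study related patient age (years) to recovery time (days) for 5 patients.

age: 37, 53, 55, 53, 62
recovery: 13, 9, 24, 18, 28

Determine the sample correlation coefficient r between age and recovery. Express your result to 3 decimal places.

0.646

n = 5, Σx = 260, Σy = 92, Σx² = 13856, Σy² = 1934, Σxy = 4968
nΣxy − ΣxΣy = 24840 − 23920 = 920
nΣx² − (Σx)² = 69280 − 67600 = 1680; nΣy² − (Σy)² = 9670 − 8464 = 1206
r = 920 / √(1680 × 1206) = 920 / 1423.4044 ≈ 0.646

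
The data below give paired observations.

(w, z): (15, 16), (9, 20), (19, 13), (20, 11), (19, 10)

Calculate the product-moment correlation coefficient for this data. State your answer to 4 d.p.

n = 5, Σw = 82, Σz = 70, Σw² = 1428, Σz² = 1046, Σwz = 1077
nΣwz − ΣwΣz = 5385 − 5740 = -355
nΣw² − (Σw)² = 7140 − 6724 = 416; nΣz² − (Σz)² = 5230 − 4900 = 330
r = -355 / √(416 × 330) = -355 / 370.5132 ≈ -0.9581

-0.9581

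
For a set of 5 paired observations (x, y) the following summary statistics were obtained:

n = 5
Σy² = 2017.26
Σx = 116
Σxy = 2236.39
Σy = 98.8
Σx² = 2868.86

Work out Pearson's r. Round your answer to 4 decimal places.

r = (nΣxy − ΣxΣy) / √[(nΣx² − (Σx)²)(nΣy² − (Σy)²)]
Numerator: 5×2236.39 − 116×98.8 = -278.85
Denominator: √[(14344.3 − 13456)(10086.3 − 9761.44)] = √[888.3 × 324.86] = 537.1900
r = -278.85 / 537.1900 ≈ -0.5191

-0.5191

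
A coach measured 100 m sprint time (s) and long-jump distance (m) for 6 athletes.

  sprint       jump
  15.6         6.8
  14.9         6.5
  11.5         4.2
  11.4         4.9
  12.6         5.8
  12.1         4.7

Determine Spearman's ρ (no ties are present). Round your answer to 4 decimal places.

Rank sprint: 6, 5, 2, 1, 4, 3
Rank jump: 6, 5, 1, 3, 4, 2
d = rank(sprint) − rank(jump): 0, 0, 1, -2, 0, 1; Σd² = 6
ρ = 1 − 6Σd² / [n(n²−1)] = 1 − 6×6 / (6×35) = 1 − 36/210 ≈ 0.8286

0.8286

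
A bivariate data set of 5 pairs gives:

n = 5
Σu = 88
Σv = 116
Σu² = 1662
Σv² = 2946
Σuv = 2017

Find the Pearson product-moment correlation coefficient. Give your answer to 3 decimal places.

r = (nΣuv − ΣuΣv) / √[(nΣu² − (Σu)²)(nΣv² − (Σv)²)]
Numerator: 5×2017 − 88×116 = -123
Denominator: √[(8310 − 7744)(14730 − 13456)] = √[566 × 1274] = 849.1667
r = -123 / 849.1667 ≈ -0.145

-0.145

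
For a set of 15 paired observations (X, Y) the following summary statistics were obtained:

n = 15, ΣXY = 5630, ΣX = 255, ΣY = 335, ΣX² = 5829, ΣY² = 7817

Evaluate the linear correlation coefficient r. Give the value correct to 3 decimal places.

r = (nΣXY − ΣXΣY) / √[(nΣX² − (ΣX)²)(nΣY² − (ΣY)²)]
Numerator: 15×5630 − 255×335 = -975
Denominator: √[(87435 − 65025)(117255 − 112225)] = √[22410 × 5030] = 10617.0759
r = -975 / 10617.0759 ≈ -0.092

-0.092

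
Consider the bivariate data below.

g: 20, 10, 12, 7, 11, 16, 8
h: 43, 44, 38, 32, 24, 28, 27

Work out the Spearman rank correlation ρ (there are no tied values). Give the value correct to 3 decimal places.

0.214

Rank g: 7, 3, 5, 1, 4, 6, 2
Rank h: 6, 7, 5, 4, 1, 3, 2
d = rank(g) − rank(h): 1, -4, 0, -3, 3, 3, 0; Σd² = 44
ρ = 1 − 6Σd² / [n(n²−1)] = 1 − 6×44 / (7×48) = 1 − 264/336 ≈ 0.214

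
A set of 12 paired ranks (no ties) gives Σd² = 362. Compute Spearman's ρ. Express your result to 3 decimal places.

ρ = 1 − 6Σd² / [n(n²−1)] = 1 − 6×362 / (12×143)
  = 1 − 2172/1716 = 1 − 1.2657 ≈ -0.266

-0.266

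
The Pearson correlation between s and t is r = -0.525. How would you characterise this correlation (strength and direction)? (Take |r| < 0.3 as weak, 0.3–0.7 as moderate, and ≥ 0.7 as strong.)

moderate negative

r = -0.525 < 0 so the relationship is negative.
|r| = 0.525, which falls in the moderate range.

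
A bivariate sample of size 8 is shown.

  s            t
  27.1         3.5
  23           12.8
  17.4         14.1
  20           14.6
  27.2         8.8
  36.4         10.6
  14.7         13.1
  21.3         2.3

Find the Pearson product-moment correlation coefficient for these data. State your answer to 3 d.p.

n = 8, Σs = 187.1, Σt = 79.8, Σs² = 4700.75, Σt² = 954.76, Σst = 1793.35
nΣst − ΣsΣt = 14346.8 − 14930.58 = -583.78
nΣs² − (Σs)² = 37606 − 35006.41 = 2599.59; nΣt² − (Σt)² = 7638.08 − 6368.04 = 1270.04
r = -583.78 / √(2599.59 × 1270.04) = -583.78 / 1817.0259 ≈ -0.321

-0.321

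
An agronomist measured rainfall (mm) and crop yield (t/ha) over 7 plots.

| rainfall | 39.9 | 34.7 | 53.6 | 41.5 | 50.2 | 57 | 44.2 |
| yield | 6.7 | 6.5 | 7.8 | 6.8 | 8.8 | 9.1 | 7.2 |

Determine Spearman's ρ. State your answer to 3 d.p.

0.964

Rank rainfall: 2, 1, 6, 3, 5, 7, 4
Rank yield: 2, 1, 5, 3, 6, 7, 4
d = rank(rainfall) − rank(yield): 0, 0, 1, 0, -1, 0, 0; Σd² = 2
ρ = 1 − 6Σd² / [n(n²−1)] = 1 − 6×2 / (7×48) = 1 − 12/336 ≈ 0.964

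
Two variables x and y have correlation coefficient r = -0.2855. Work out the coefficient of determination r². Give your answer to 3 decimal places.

r² = (-0.2855)² = 0.082

0.082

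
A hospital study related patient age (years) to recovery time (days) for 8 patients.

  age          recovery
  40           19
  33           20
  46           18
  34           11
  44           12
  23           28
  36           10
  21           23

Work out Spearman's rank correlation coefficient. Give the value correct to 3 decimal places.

Rank age: 6, 3, 8, 4, 7, 2, 5, 1
Rank recovery: 5, 6, 4, 2, 3, 8, 1, 7
d = rank(age) − rank(recovery): 1, -3, 4, 2, 4, -6, 4, -6; Σd² = 134
ρ = 1 − 6Σd² / [n(n²−1)] = 1 − 6×134 / (8×63) = 1 − 804/504 ≈ -0.595

-0.595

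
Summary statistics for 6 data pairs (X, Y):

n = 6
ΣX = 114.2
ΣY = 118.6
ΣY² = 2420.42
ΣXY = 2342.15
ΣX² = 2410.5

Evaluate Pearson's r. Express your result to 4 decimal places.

0.6316

r = (nΣXY − ΣXΣY) / √[(nΣX² − (ΣX)²)(nΣY² − (ΣY)²)]
Numerator: 6×2342.15 − 114.2×118.6 = 508.78
Denominator: √[(14463 − 13041.64)(14522.52 − 14065.96)] = √[1421.36 × 456.56] = 805.5657
r = 508.78 / 805.5657 ≈ 0.6316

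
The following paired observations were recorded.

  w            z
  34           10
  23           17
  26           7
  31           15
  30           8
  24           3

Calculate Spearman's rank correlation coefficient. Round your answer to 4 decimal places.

0.0857

Rank w: 6, 1, 3, 5, 4, 2
Rank z: 4, 6, 2, 5, 3, 1
d = rank(w) − rank(z): 2, -5, 1, 0, 1, 1; Σd² = 32
ρ = 1 − 6Σd² / [n(n²−1)] = 1 − 6×32 / (6×35) = 1 − 192/210 ≈ 0.0857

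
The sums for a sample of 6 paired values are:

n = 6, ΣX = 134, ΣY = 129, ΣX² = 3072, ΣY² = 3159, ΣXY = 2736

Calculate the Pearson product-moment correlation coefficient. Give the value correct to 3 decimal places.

r = (nΣXY − ΣXΣY) / √[(nΣX² − (ΣX)²)(nΣY² − (ΣY)²)]
Numerator: 6×2736 − 134×129 = -870
Denominator: √[(18432 − 17956)(18954 − 16641)] = √[476 × 2313] = 1049.2798
r = -870 / 1049.2798 ≈ -0.829

-0.829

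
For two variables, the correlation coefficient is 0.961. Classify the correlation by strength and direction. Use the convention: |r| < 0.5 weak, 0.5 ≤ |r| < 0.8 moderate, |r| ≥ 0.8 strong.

r = 0.961 > 0 so the relationship is positive.
|r| = 0.961, which falls in the strong range.

strong positive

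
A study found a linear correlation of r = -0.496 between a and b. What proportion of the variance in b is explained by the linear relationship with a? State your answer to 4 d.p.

r² = (-0.496)² = 0.2460

0.2460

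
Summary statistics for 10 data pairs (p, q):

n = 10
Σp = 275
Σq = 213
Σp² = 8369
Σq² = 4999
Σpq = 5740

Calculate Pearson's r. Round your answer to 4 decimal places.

r = (nΣpq − ΣpΣq) / √[(nΣp² − (Σp)²)(nΣq² − (Σq)²)]
Numerator: 10×5740 − 275×213 = -1175
Denominator: √[(83690 − 75625)(49990 − 45369)] = √[8065 × 4621] = 6104.7821
r = -1175 / 6104.7821 ≈ -0.1925

-0.1925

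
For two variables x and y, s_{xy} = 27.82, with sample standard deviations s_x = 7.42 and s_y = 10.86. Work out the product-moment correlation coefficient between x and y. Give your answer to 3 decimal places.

0.345

r = Cov(x,y) / (s_x · s_y) = 27.82 / (7.42 × 10.86)
  = 27.82 / 80.5812 ≈ 0.345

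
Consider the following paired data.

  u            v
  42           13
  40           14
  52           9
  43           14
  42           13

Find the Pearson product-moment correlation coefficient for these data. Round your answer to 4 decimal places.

n = 5, Σu = 219, Σv = 63, Σu² = 9681, Σv² = 811, Σuv = 2722
nΣuv − ΣuΣv = 13610 − 13797 = -187
nΣu² − (Σu)² = 48405 − 47961 = 444; nΣv² − (Σv)² = 4055 − 3969 = 86
r = -187 / √(444 × 86) = -187 / 195.4073 ≈ -0.9570

-0.9570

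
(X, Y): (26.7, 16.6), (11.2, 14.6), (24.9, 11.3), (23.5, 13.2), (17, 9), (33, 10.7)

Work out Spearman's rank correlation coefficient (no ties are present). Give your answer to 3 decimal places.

-0.029

Rank X: 5, 1, 4, 3, 2, 6
Rank Y: 6, 5, 3, 4, 1, 2
d = rank(X) − rank(Y): -1, -4, 1, -1, 1, 4; Σd² = 36
ρ = 1 − 6Σd² / [n(n²−1)] = 1 − 6×36 / (6×35) = 1 − 216/210 ≈ -0.029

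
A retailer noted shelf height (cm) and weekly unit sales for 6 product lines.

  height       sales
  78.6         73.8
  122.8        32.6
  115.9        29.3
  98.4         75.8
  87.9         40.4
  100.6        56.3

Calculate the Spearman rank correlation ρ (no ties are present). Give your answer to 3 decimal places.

-0.657

Rank height: 1, 6, 5, 3, 2, 4
Rank sales: 5, 2, 1, 6, 3, 4
d = rank(height) − rank(sales): -4, 4, 4, -3, -1, 0; Σd² = 58
ρ = 1 − 6Σd² / [n(n²−1)] = 1 − 6×58 / (6×35) = 1 − 348/210 ≈ -0.657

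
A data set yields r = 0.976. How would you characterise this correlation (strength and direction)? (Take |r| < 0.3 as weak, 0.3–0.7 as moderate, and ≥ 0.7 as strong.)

strong positive

r = 0.976 > 0 so the relationship is positive.
|r| = 0.976, which falls in the strong range.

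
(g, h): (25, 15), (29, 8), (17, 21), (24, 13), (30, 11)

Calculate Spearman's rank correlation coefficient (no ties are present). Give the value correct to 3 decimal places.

-0.800

Rank g: 3, 4, 1, 2, 5
Rank h: 4, 1, 5, 3, 2
d = rank(g) − rank(h): -1, 3, -4, -1, 3; Σd² = 36
ρ = 1 − 6Σd² / [n(n²−1)] = 1 − 6×36 / (5×24) = 1 − 216/120 ≈ -0.800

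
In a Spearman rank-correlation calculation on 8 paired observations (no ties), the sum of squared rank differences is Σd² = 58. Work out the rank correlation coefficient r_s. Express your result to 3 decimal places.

0.310

ρ = 1 − 6Σd² / [n(n²−1)] = 1 − 6×58 / (8×63)
  = 1 − 348/504 = 1 − 0.6905 ≈ 0.310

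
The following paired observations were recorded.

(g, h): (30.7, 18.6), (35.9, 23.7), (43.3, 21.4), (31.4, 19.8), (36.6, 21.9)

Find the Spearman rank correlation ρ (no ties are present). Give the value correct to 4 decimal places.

0.6000

Rank g: 1, 3, 5, 2, 4
Rank h: 1, 5, 3, 2, 4
d = rank(g) − rank(h): 0, -2, 2, 0, 0; Σd² = 8
ρ = 1 − 6Σd² / [n(n²−1)] = 1 − 6×8 / (5×24) = 1 − 48/120 ≈ 0.6000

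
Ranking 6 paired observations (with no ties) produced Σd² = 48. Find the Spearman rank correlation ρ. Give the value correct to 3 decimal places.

-0.371

ρ = 1 − 6Σd² / [n(n²−1)] = 1 − 6×48 / (6×35)
  = 1 − 288/210 = 1 − 1.3714 ≈ -0.371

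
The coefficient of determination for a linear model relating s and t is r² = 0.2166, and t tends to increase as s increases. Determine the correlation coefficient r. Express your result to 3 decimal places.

|r| = √0.2166 = 0.465
The association is positive, so r = 0.465.

0.465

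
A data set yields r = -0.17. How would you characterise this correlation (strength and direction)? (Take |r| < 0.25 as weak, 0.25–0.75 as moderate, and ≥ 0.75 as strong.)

weak negative

r = -0.17 < 0 so the relationship is negative.
|r| = 0.17, which falls in the weak range.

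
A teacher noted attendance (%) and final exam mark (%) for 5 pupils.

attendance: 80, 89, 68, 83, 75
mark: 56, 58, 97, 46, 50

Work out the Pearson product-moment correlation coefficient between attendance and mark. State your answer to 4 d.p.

-0.6853

n = 5, Σx = 395, Σy = 307, Σx² = 31459, Σy² = 20525, Σxy = 23806
nΣxy − ΣxΣy = 119030 − 121265 = -2235
nΣx² − (Σx)² = 157295 − 156025 = 1270; nΣy² − (Σy)² = 102625 − 94249 = 8376
r = -2235 / √(1270 × 8376) = -2235 / 3261.5211 ≈ -0.6853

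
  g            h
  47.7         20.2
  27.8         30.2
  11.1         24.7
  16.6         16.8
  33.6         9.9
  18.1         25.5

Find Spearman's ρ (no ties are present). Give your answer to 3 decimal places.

Rank g: 6, 4, 1, 2, 5, 3
Rank h: 3, 6, 4, 2, 1, 5
d = rank(g) − rank(h): 3, -2, -3, 0, 4, -2; Σd² = 42
ρ = 1 − 6Σd² / [n(n²−1)] = 1 − 6×42 / (6×35) = 1 − 252/210 ≈ -0.200

-0.200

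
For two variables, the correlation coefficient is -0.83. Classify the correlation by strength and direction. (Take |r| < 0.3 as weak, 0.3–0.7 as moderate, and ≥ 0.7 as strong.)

strong negative

r = -0.83 < 0 so the relationship is negative.
|r| = 0.83, which falls in the strong range.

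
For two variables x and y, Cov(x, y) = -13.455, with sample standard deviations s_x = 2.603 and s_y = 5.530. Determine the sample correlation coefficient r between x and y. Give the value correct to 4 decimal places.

r = Cov(x,y) / (s_x · s_y) = -13.455 / (2.603 × 5.530)
  = -13.455 / 14.3946 ≈ -0.9347

-0.9347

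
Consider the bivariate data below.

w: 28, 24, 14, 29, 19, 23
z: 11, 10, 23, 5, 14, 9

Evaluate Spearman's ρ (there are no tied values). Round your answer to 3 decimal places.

-0.771

Rank w: 5, 4, 1, 6, 2, 3
Rank z: 4, 3, 6, 1, 5, 2
d = rank(w) − rank(z): 1, 1, -5, 5, -3, 1; Σd² = 62
ρ = 1 − 6Σd² / [n(n²−1)] = 1 − 6×62 / (6×35) = 1 − 372/210 ≈ -0.771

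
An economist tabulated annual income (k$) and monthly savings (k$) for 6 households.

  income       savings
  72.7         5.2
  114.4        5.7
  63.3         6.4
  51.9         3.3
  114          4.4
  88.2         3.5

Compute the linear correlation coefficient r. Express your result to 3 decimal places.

0.126

n = 6, Σx = 504.5, Σy = 28.5, Σx² = 45848.39, Σy² = 142.99, Σxy = 2416.81
nΣxy − ΣxΣy = 14500.86 − 14378.25 = 122.61
nΣx² − (Σx)² = 275090.34 − 254520.25 = 20570.09; nΣy² − (Σy)² = 857.94 − 812.25 = 45.69
r = 122.61 / √(20570.09 × 45.69) = 122.61 / 969.4573 ≈ 0.126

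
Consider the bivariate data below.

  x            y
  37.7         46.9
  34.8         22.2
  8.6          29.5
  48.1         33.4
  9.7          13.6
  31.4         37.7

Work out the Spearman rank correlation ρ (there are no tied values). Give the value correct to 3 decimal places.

Rank x: 5, 4, 1, 6, 2, 3
Rank y: 6, 2, 3, 4, 1, 5
d = rank(x) − rank(y): -1, 2, -2, 2, 1, -2; Σd² = 18
ρ = 1 − 6Σd² / [n(n²−1)] = 1 − 6×18 / (6×35) = 1 − 108/210 ≈ 0.486

0.486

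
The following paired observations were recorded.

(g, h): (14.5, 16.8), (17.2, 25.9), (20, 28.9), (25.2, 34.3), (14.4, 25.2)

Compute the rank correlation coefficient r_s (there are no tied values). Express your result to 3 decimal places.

0.900

Rank g: 2, 3, 4, 5, 1
Rank h: 1, 3, 4, 5, 2
d = rank(g) − rank(h): 1, 0, 0, 0, -1; Σd² = 2
ρ = 1 − 6Σd² / [n(n²−1)] = 1 − 6×2 / (5×24) = 1 − 12/120 ≈ 0.900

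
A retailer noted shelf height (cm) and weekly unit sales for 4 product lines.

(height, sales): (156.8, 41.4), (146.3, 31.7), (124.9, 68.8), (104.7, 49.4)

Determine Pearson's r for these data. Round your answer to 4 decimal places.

n = 4, Σx = 532.7, Σy = 191.3, Σx² = 72552.03, Σy² = 9892.65, Σxy = 24894.53
nΣxy − ΣxΣy = 99578.12 − 101905.51 = -2327.39
nΣx² − (Σx)² = 290208.12 − 283769.29 = 6438.83; nΣy² − (Σy)² = 39570.6 − 36595.69 = 2974.91
r = -2327.39 / √(6438.83 × 2974.91) = -2327.39 / 4376.6357 ≈ -0.5318

-0.5318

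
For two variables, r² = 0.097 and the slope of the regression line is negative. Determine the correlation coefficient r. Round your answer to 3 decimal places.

|r| = √0.097 = 0.311
The association is negative, so r = −0.311.

-0.311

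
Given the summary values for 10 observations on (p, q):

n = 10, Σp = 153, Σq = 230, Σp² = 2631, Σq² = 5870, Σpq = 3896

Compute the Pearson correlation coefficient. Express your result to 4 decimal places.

0.9191

r = (nΣpq − ΣpΣq) / √[(nΣp² − (Σp)²)(nΣq² − (Σq)²)]
Numerator: 10×3896 − 153×230 = 3770
Denominator: √[(26310 − 23409)(58700 − 52900)] = √[2901 × 5800] = 4101.9264
r = 3770 / 4101.9264 ≈ 0.9191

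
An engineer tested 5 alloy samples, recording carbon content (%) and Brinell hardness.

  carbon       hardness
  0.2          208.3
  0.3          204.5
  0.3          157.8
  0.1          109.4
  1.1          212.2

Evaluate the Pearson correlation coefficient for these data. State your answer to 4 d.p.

n = 5, Σx = 2, Σy = 892.2, Σx² = 1.44, Σy² = 167107.18, Σxy = 394.71
nΣxy − ΣxΣy = 1973.55 − 1784.4 = 189.15
nΣx² − (Σx)² = 7.2 − 4 = 3.2; nΣy² − (Σy)² = 835535.9 − 796020.84 = 39515.06
r = 189.15 / √(3.2 × 39515.06) = 189.15 / 355.5955 ≈ 0.5319

0.5319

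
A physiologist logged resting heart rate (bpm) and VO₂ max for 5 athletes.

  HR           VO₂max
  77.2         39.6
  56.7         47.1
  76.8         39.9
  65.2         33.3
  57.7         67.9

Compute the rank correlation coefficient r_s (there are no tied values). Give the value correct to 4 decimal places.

Rank HR: 5, 1, 4, 3, 2
Rank VO₂max: 2, 4, 3, 1, 5
d = rank(HR) − rank(VO₂max): 3, -3, 1, 2, -3; Σd² = 32
ρ = 1 − 6Σd² / [n(n²−1)] = 1 − 6×32 / (5×24) = 1 − 192/120 ≈ -0.6000

-0.6000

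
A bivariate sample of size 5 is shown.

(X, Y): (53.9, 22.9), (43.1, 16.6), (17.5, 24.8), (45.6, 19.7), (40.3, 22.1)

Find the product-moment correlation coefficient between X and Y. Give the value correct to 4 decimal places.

-0.4631

n = 5, ΣX = 200.4, ΣY = 106.1, ΣX² = 8772.52, ΣY² = 2291.51, ΣXY = 4172.72
nΣXY − ΣXΣY = 20863.6 − 21262.44 = -398.84
nΣX² − (ΣX)² = 43862.6 − 40160.16 = 3702.44; nΣY² − (ΣY)² = 11457.55 − 11257.21 = 200.34
r = -398.84 / √(3702.44 × 200.34) = -398.84 / 861.2473 ≈ -0.4631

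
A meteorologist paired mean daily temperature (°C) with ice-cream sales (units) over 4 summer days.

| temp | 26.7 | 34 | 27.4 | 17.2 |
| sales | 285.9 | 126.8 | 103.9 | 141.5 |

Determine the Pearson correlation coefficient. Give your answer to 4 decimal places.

-0.0580

n = 4, Σx = 105.3, Σy = 658.1, Σx² = 2915.49, Σy² = 128634.51, Σxy = 17225.39
nΣxy − ΣxΣy = 68901.56 − 69297.93 = -396.37
nΣx² − (Σx)² = 11661.96 − 11088.09 = 573.87; nΣy² − (Σy)² = 514538.04 − 433095.61 = 81442.43
r = -396.37 / √(573.87 × 81442.43) = -396.37 / 6836.4733 ≈ -0.0580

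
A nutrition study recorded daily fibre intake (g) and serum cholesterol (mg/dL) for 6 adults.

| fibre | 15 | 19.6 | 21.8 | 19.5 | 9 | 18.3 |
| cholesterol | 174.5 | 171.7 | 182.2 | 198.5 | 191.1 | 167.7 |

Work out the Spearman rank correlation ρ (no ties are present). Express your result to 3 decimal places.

-0.086

Rank fibre: 2, 5, 6, 4, 1, 3
Rank cholesterol: 3, 2, 4, 6, 5, 1
d = rank(fibre) − rank(cholesterol): -1, 3, 2, -2, -4, 2; Σd² = 38
ρ = 1 − 6Σd² / [n(n²−1)] = 1 − 6×38 / (6×35) = 1 − 228/210 ≈ -0.086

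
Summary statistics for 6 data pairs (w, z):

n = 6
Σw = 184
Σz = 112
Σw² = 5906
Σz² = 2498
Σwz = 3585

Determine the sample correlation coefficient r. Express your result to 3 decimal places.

r = (nΣwz − ΣwΣz) / √[(nΣw² − (Σw)²)(nΣz² − (Σz)²)]
Numerator: 6×3585 − 184×112 = 902
Denominator: √[(35436 − 33856)(14988 − 12544)] = √[1580 × 2444] = 1965.0751
r = 902 / 1965.0751 ≈ 0.459

0.459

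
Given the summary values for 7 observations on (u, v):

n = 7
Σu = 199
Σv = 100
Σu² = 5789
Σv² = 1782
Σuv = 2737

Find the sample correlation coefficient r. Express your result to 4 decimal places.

r = (nΣuv − ΣuΣv) / √[(nΣu² − (Σu)²)(nΣv² − (Σv)²)]
Numerator: 7×2737 − 199×100 = -741
Denominator: √[(40523 − 39601)(12474 − 10000)] = √[922 × 2474] = 1510.3073
r = -741 / 1510.3073 ≈ -0.4906

-0.4906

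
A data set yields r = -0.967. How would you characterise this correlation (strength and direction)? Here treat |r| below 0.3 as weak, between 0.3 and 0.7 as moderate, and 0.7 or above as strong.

strong negative

r = -0.967 < 0 so the relationship is negative.
|r| = 0.967, which falls in the strong range.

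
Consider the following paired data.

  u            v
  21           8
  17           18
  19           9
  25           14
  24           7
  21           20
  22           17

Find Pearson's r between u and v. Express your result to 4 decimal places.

n = 7, Σu = 149, Σv = 93, Σu² = 3217, Σv² = 1403, Σuv = 1957
nΣuv − ΣuΣv = 13699 − 13857 = -158
nΣu² − (Σu)² = 22519 − 22201 = 318; nΣv² − (Σv)² = 9821 − 8649 = 1172
r = -158 / √(318 × 1172) = -158 / 610.4883 ≈ -0.2588

-0.2588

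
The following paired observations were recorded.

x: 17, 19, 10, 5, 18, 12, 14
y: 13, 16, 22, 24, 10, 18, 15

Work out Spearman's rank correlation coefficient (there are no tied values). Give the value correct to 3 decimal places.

-0.786

Rank x: 5, 7, 2, 1, 6, 3, 4
Rank y: 2, 4, 6, 7, 1, 5, 3
d = rank(x) − rank(y): 3, 3, -4, -6, 5, -2, 1; Σd² = 100
ρ = 1 − 6Σd² / [n(n²−1)] = 1 − 6×100 / (7×48) = 1 − 600/336 ≈ -0.786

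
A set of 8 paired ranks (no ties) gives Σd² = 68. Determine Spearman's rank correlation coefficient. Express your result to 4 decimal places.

0.1905

ρ = 1 − 6Σd² / [n(n²−1)] = 1 − 6×68 / (8×63)
  = 1 − 408/504 = 1 − 0.80952 ≈ 0.1905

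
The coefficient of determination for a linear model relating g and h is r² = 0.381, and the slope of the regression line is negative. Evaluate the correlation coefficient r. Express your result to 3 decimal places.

|r| = √0.381 = 0.617
The association is negative, so r = −0.617.

-0.617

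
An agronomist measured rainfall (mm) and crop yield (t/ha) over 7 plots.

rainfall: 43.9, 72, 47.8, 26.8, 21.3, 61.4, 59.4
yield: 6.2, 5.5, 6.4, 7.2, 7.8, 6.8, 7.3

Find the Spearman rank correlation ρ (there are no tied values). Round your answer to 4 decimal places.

-0.5714

Rank rainfall: 3, 7, 4, 2, 1, 6, 5
Rank yield: 2, 1, 3, 5, 7, 4, 6
d = rank(rainfall) − rank(yield): 1, 6, 1, -3, -6, 2, -1; Σd² = 88
ρ = 1 − 6Σd² / [n(n²−1)] = 1 − 6×88 / (7×48) = 1 − 528/336 ≈ -0.5714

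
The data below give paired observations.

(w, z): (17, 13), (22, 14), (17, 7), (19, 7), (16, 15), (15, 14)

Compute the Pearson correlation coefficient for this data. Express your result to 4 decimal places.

-0.1234

n = 6, Σw = 106, Σz = 70, Σw² = 1904, Σz² = 884, Σwz = 1231
nΣwz − ΣwΣz = 7386 − 7420 = -34
nΣw² − (Σw)² = 11424 − 11236 = 188; nΣz² − (Σz)² = 5304 − 4900 = 404
r = -34 / √(188 × 404) = -34 / 275.5939 ≈ -0.1234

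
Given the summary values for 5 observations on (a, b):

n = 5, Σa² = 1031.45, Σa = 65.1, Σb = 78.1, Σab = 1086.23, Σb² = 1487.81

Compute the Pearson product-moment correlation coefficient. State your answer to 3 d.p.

0.313

r = (nΣab − ΣaΣb) / √[(nΣa² − (Σa)²)(nΣb² − (Σb)²)]
Numerator: 5×1086.23 − 65.1×78.1 = 346.84
Denominator: √[(5157.25 − 4238.01)(7439.05 − 6099.61)] = √[919.24 × 1339.44] = 1109.6246
r = 346.84 / 1109.6246 ≈ 0.313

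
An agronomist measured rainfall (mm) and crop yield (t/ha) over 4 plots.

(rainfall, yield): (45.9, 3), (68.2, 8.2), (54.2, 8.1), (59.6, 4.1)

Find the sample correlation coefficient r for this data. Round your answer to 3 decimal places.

0.622

n = 4, Σx = 227.9, Σy = 23.4, Σx² = 13247.85, Σy² = 158.66, Σxy = 1380.32
nΣxy − ΣxΣy = 5521.28 − 5332.86 = 188.42
nΣx² − (Σx)² = 52991.4 − 51938.41 = 1052.99; nΣy² − (Σy)² = 634.64 − 547.56 = 87.08
r = 188.42 / √(1052.99 × 87.08) = 188.42 / 302.8108 ≈ 0.622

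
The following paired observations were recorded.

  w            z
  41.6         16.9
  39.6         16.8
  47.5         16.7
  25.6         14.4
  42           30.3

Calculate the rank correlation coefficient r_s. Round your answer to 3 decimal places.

0.400

Rank w: 3, 2, 5, 1, 4
Rank z: 4, 3, 2, 1, 5
d = rank(w) − rank(z): -1, -1, 3, 0, -1; Σd² = 12
ρ = 1 − 6Σd² / [n(n²−1)] = 1 − 6×12 / (5×24) = 1 − 72/120 ≈ 0.400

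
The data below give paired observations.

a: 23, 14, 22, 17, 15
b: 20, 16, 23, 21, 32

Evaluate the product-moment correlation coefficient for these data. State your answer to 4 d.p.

-0.1174

n = 5, Σa = 91, Σb = 112, Σa² = 1723, Σb² = 2650, Σab = 2027
nΣab − ΣaΣb = 10135 − 10192 = -57
nΣa² − (Σa)² = 8615 − 8281 = 334; nΣb² − (Σb)² = 13250 − 12544 = 706
r = -57 / √(334 × 706) = -57 / 485.5965 ≈ -0.1174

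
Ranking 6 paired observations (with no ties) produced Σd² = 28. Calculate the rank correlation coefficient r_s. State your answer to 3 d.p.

ρ = 1 − 6Σd² / [n(n²−1)] = 1 − 6×28 / (6×35)
  = 1 − 168/210 = 1 − 0.8000 ≈ 0.200

0.200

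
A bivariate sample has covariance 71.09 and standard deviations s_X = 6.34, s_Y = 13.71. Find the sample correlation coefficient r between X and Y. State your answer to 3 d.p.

r = Cov(X,Y) / (s_X · s_Y) = 71.09 / (6.34 × 13.71)
  = 71.09 / 86.9214 ≈ 0.818

0.818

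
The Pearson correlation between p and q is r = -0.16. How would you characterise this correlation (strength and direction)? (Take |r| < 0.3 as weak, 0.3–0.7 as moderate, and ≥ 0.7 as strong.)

r = -0.16 < 0 so the relationship is negative.
|r| = 0.16, which falls in the weak range.

weak negative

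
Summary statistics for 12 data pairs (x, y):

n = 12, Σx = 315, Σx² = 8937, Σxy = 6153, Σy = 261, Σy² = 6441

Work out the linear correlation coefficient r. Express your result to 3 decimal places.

r = (nΣxy − ΣxΣy) / √[(nΣx² − (Σx)²)(nΣy² − (Σy)²)]
Numerator: 12×6153 − 315×261 = -8379
Denominator: √[(107244 − 99225)(77292 − 68121)] = √[8019 × 9171] = 8575.6778
r = -8379 / 8575.6778 ≈ -0.977

-0.977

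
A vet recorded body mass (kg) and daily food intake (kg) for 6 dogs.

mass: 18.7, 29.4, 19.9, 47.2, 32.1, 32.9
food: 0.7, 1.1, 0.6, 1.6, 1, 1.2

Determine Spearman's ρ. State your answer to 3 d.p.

0.886

Rank mass: 1, 3, 2, 6, 4, 5
Rank food: 2, 4, 1, 6, 3, 5
d = rank(mass) − rank(food): -1, -1, 1, 0, 1, 0; Σd² = 4
ρ = 1 − 6Σd² / [n(n²−1)] = 1 − 6×4 / (6×35) = 1 − 24/210 ≈ 0.886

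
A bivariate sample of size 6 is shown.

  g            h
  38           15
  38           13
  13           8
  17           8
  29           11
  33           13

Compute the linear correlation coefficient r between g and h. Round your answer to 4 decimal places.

0.9625

n = 6, Σg = 168, Σh = 68, Σg² = 5276, Σh² = 812, Σgh = 2052
nΣgh − ΣgΣh = 12312 − 11424 = 888
nΣg² − (Σg)² = 31656 − 28224 = 3432; nΣh² − (Σh)² = 4872 − 4624 = 248
r = 888 / √(3432 × 248) = 888 / 922.5703 ≈ 0.9625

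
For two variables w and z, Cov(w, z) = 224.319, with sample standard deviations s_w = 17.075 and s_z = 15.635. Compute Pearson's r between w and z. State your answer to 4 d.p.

0.8402

r = Cov(w,z) / (s_w · s_z) = 224.319 / (17.075 × 15.635)
  = 224.319 / 266.9676 ≈ 0.8402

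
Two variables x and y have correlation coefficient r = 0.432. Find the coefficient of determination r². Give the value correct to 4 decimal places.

r² = (0.432)² = 0.1866

0.1866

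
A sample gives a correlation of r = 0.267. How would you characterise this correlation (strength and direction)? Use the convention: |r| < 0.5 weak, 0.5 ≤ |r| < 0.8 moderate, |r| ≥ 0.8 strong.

weak positive

r = 0.267 > 0 so the relationship is positive.
|r| = 0.267, which falls in the weak range.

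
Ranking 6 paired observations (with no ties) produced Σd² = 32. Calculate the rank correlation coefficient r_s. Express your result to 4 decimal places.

0.0857

ρ = 1 − 6Σd² / [n(n²−1)] = 1 − 6×32 / (6×35)
  = 1 − 192/210 = 1 − 0.91429 ≈ 0.0857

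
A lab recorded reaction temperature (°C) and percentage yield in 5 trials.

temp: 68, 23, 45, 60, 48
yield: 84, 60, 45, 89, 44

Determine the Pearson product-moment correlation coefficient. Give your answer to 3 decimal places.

n = 5, Σx = 244, Σy = 322, Σx² = 13082, Σy² = 22538, Σxy = 16569
nΣxy − ΣxΣy = 82845 − 78568 = 4277
nΣx² − (Σx)² = 65410 − 59536 = 5874; nΣy² − (Σy)² = 112690 − 103684 = 9006
r = 4277 / √(5874 × 9006) = 4277 / 7273.3241 ≈ 0.588

0.588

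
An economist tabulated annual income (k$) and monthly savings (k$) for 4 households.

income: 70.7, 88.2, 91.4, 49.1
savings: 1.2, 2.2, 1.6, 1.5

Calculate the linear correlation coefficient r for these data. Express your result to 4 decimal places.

n = 4, Σx = 299.4, Σy = 6.5, Σx² = 23542.5, Σy² = 11.09, Σxy = 498.77
nΣxy − ΣxΣy = 1995.08 − 1946.1 = 48.98
nΣx² − (Σx)² = 94170 − 89640.36 = 4529.64; nΣy² − (Σy)² = 44.36 − 42.25 = 2.11
r = 48.98 / √(4529.64 × 2.11) = 48.98 / 97.7627 ≈ 0.5010

0.5010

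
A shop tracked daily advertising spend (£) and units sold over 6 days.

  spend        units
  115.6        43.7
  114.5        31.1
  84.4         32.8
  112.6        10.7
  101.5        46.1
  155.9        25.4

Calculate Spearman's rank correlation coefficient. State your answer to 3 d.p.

Rank spend: 5, 4, 1, 3, 2, 6
Rank units: 5, 3, 4, 1, 6, 2
d = rank(spend) − rank(units): 0, 1, -3, 2, -4, 4; Σd² = 46
ρ = 1 − 6Σd² / [n(n²−1)] = 1 − 6×46 / (6×35) = 1 − 276/210 ≈ -0.314

-0.314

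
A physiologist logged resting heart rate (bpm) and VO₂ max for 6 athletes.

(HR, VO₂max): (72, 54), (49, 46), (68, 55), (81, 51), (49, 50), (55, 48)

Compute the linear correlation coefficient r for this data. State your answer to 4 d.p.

n = 6, Σx = 374, Σy = 304, Σx² = 24196, Σy² = 15462, Σxy = 19103
nΣxy − ΣxΣy = 114618 − 113696 = 922
nΣx² − (Σx)² = 145176 − 139876 = 5300; nΣy² − (Σy)² = 92772 − 92416 = 356
r = 922 / √(5300 × 356) = 922 / 1373.6084 ≈ 0.6712

0.6712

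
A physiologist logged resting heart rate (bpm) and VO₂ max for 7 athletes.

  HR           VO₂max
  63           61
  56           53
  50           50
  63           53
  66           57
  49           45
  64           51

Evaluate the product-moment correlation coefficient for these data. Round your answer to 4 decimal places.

0.7280

n = 7, Σx = 411, Σy = 370, Σx² = 24427, Σy² = 19714, Σxy = 21881
nΣxy − ΣxΣy = 153167 − 152070 = 1097
nΣx² − (Σx)² = 170989 − 168921 = 2068; nΣy² − (Σy)² = 137998 − 136900 = 1098
r = 1097 / √(2068 × 1098) = 1097 / 1506.8723 ≈ 0.7280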